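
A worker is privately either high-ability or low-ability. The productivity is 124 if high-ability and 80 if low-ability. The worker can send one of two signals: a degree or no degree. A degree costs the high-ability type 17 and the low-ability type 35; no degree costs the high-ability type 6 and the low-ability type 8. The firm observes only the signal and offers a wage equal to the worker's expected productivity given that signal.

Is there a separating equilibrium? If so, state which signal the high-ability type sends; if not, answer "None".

Try high-ability → degree, low-ability → no degree:
  Under separation the firm infers type exactly: degree → high-ability (pays 124), no degree → low-ability (pays 80).
  High-ability: degree gives 124 − 17 = 107; no degree gives 80 − 6 = 74. No deviation. ✓
  Low-ability: no degree gives 80 − 8 = 72; degree gives 124 − 35 = 89. Would deviate. ✗
Try high-ability → no degree, low-ability → degree:
  Under separation the firm infers type exactly: no degree → high-ability (pays 124), degree → low-ability (pays 80).
  High-ability: no degree gives 124 − 6 = 118; degree gives 80 − 17 = 63. No deviation. ✓
  Low-ability: degree gives 80 − 35 = 45; no degree gives 124 − 8 = 116. Would deviate. ✗
Neither assignment is incentive-compatible.

None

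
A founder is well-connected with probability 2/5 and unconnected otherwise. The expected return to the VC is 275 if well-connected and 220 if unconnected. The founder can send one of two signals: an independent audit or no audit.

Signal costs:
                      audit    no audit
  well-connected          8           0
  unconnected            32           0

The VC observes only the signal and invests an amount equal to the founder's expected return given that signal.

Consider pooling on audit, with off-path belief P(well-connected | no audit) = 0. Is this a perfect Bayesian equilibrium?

At the pooled signal (audit) the VC holds the prior 2/5 and pays 2/5·275 + 3/5·220 = 242. Off-path (no audit) belief 0 gives 0·275 + 1·220 = 220.
Well-connected: audit gives 242 − 8 = 234; no audit gives 220 − 0 = 220. Stays. ✓
Unconnected: audit gives 242 − 32 = 210; no audit gives 220 − 0 = 220. Deviates. ✗

No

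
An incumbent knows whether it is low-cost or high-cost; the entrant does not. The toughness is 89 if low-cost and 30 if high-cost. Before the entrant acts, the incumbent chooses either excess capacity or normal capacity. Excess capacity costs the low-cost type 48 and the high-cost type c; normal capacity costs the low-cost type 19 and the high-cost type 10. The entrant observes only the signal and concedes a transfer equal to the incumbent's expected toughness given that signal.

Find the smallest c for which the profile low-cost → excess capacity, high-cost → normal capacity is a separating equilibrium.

69

Under separation: excess capacity → low-cost (pays 89); normal capacity → high-cost (pays 30).
Low-cost: 89 − 48 = 41 ≥ 30 − 19 = 11. Holds regardless of c. ✓
High-cost: 30 − 10 ≥ 89 − c, so c ≥ 89 − 20 = 69.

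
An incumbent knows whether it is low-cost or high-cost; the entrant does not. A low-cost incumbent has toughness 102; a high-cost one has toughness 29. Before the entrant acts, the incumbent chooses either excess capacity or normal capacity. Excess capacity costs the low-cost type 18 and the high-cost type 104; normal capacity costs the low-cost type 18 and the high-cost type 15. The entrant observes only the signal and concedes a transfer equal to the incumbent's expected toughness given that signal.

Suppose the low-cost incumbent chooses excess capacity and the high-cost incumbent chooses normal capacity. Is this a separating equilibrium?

If types separate, excess capacity earns payment 102 and normal capacity earns 29.
Low-cost: excess capacity gives 102 − 18 = 84; normal capacity gives 29 − 18 = 11. No deviation. ✓
High-cost: normal capacity gives 29 − 15 = 14; excess capacity gives 102 − 104 = -2. No deviation. ✓
Both incentive constraints hold.

Yes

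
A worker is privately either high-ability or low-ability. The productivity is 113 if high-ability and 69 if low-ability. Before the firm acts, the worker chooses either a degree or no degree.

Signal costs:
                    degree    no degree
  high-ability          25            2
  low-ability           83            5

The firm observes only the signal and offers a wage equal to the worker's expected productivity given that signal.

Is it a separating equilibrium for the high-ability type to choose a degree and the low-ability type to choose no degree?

Yes

Under separation the firm infers type exactly: degree → high-ability (pays 113), no degree → low-ability (pays 69).
High-ability: degree gives 113 − 25 = 88; no degree gives 69 − 2 = 67. No deviation. ✓
Low-ability: no degree gives 69 − 5 = 64; degree gives 113 − 83 = 30. No deviation. ✓
Both incentive constraints hold.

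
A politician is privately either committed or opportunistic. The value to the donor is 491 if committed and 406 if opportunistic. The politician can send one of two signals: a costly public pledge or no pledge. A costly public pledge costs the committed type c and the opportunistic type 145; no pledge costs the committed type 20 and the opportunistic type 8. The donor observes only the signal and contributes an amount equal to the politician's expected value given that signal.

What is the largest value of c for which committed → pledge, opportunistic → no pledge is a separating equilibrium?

Under separation: pledge → committed (pays 491); no pledge → opportunistic (pays 406).
Opportunistic: 406 − 8 = 398 ≥ 491 − 145 = 346. Holds regardless of c. ✓
Committed: 491 − c ≥ 406 − 20, so c ≤ 491 − 386 = 105.

105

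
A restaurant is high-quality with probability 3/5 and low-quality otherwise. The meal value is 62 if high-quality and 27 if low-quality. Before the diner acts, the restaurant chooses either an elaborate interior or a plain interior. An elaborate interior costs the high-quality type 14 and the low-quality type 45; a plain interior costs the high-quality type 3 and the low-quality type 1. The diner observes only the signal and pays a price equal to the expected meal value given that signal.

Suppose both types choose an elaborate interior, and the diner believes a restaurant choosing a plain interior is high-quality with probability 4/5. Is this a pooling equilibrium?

No

At the pooled signal (elaborate interior) the diner holds the prior 3/5 and pays 3/5·62 + 2/5·27 = 48. Off-path (plain interior) belief 4/5 gives 4/5·62 + 1/5·27 = 55.
High-quality: elaborate interior gives 48 − 14 = 34; plain interior gives 55 − 3 = 52. Deviates. ✗
Low-quality: elaborate interior gives 48 − 45 = 3; plain interior gives 55 − 1 = 54. Deviates. ✗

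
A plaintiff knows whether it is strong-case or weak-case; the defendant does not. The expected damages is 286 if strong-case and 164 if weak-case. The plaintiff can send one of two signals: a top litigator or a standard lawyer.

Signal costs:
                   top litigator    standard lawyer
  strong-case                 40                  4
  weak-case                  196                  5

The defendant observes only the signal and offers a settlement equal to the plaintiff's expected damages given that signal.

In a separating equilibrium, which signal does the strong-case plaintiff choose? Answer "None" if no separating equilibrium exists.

top litigator

Try strong-case → top litigator, weak-case → standard lawyer:
  If types separate, top litigator earns payment 286 and standard lawyer earns 164.
  Strong-case: top litigator gives 286 − 40 = 246; standard lawyer gives 164 − 4 = 160. No deviation. ✓
  Weak-case: standard lawyer gives 164 − 5 = 159; top litigator gives 286 − 196 = 90. No deviation. ✓
Both hold — the strong-case type sends top litigator.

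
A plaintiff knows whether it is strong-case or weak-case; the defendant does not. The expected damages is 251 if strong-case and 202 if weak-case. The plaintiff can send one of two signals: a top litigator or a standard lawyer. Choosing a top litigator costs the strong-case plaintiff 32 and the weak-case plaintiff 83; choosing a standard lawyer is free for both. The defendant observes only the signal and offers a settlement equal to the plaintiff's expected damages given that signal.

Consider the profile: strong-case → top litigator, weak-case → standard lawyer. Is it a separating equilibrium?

If types separate, top litigator earns payment 251 and standard lawyer earns 202.
Strong-case: top litigator gives 251 − 32 = 219; standard lawyer gives 202 − 0 = 202. No deviation. ✓
Weak-case: standard lawyer gives 202 − 0 = 202; top litigator gives 251 − 83 = 168. No deviation. ✓
Both incentive constraints hold.

Yes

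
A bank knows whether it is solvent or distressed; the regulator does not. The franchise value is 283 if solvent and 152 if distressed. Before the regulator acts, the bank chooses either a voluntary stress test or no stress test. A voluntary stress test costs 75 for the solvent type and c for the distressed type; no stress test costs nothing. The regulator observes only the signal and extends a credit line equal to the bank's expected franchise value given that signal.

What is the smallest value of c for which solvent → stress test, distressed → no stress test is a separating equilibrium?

131

Under separation: stress test → solvent (pays 283); no stress test → distressed (pays 152).
Solvent: 283 − 75 = 208 ≥ 152 − 0 = 152. Holds regardless of c. ✓
Distressed: 152 − 0 ≥ 283 − c, so c ≥ 283 − 152 = 131.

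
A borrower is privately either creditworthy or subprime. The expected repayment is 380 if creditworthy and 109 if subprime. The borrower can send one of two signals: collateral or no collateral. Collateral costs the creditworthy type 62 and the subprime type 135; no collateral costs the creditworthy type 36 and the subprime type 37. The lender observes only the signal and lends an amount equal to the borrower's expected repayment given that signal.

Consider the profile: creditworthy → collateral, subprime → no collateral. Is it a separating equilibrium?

Under separation the lender infers type exactly: collateral → creditworthy (pays 380), no collateral → subprime (pays 109).
Creditworthy: collateral gives 380 − 62 = 318; no collateral gives 109 − 36 = 73. No deviation. ✓
Subprime: no collateral gives 109 − 37 = 72; collateral gives 380 − 135 = 245. Would deviate. ✗

No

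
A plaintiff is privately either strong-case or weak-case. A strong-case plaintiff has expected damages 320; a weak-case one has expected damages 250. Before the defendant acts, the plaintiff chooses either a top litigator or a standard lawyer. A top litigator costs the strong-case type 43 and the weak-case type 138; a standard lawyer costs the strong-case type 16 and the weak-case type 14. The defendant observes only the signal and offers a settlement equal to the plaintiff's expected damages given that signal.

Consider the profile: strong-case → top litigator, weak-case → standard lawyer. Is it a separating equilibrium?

Under separation the defendant infers type exactly: top litigator → strong-case (pays 320), standard lawyer → weak-case (pays 250).
Strong-case: top litigator gives 320 − 43 = 277; standard lawyer gives 250 − 16 = 234. No deviation. ✓
Weak-case: standard lawyer gives 250 − 14 = 236; top litigator gives 320 − 138 = 182. No deviation. ✓
Both incentive constraints hold.

Yes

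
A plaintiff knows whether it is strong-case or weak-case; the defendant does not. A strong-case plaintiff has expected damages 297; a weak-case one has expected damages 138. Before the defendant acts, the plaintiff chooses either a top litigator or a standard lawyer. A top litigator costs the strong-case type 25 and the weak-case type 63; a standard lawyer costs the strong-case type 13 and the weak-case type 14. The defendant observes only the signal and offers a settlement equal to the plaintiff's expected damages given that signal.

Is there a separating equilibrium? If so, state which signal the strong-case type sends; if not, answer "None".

Try strong-case → top litigator, weak-case → standard lawyer:
  If types separate, top litigator earns payment 297 and standard lawyer earns 138.
  Strong-case: top litigator gives 297 − 25 = 272; standard lawyer gives 138 − 13 = 125. No deviation. ✓
  Weak-case: standard lawyer gives 138 − 14 = 124; top litigator gives 297 − 63 = 234. Would deviate. ✗
Try strong-case → standard lawyer, weak-case → top litigator:
  If types separate, standard lawyer earns payment 297 and top litigator earns 138.
  Strong-case: standard lawyer gives 297 − 13 = 284; top litigator gives 138 − 25 = 113. No deviation. ✓
  Weak-case: top litigator gives 138 − 63 = 75; standard lawyer gives 297 − 14 = 283. Would deviate. ✗
Neither assignment is incentive-compatible.

None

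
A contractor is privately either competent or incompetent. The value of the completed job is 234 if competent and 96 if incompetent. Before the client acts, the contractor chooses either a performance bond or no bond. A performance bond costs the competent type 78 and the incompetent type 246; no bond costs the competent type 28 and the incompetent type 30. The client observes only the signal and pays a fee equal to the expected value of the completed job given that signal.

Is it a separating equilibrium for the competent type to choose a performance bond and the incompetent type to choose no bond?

Yes

Under separation the client infers type exactly: bond → competent (pays 234), no bond → incompetent (pays 96).
Competent: bond gives 234 − 78 = 156; no bond gives 96 − 28 = 68. No deviation. ✓
Incompetent: no bond gives 96 − 30 = 66; bond gives 234 − 246 = -12. No deviation. ✓
Neither type gains from mimicking the other.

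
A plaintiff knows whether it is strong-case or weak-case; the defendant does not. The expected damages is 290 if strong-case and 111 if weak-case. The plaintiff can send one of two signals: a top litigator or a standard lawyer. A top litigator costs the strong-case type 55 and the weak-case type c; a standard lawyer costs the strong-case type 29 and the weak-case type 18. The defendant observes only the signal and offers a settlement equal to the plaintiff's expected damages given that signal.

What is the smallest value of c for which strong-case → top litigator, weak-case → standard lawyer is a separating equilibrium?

Under separation: top litigator → strong-case (pays 290); standard lawyer → weak-case (pays 111).
Strong-case: 290 − 55 = 235 ≥ 111 − 29 = 82. Holds regardless of c. ✓
Weak-case: 111 − 18 ≥ 290 − c, so c ≥ 290 − 93 = 197.

197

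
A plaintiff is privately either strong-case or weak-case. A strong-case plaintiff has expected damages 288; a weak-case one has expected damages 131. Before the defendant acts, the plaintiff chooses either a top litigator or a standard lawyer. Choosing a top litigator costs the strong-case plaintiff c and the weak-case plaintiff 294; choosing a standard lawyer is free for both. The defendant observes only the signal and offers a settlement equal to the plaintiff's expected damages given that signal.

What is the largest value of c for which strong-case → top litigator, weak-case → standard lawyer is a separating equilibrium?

Under separation: top litigator → strong-case (pays 288); standard lawyer → weak-case (pays 131).
Weak-case: 131 − 0 = 131 ≥ 288 − 294 = -6. Holds regardless of c. ✓
Strong-case: 288 − c ≥ 131 − 0, so c ≤ 288 − 131 = 157.

157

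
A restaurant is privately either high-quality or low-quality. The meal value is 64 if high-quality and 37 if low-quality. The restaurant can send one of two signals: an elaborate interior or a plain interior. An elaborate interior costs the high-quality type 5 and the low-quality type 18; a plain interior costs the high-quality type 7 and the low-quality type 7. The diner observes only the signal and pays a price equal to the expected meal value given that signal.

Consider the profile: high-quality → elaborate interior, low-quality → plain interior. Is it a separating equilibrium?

If types separate, elaborate interior earns payment 64 and plain interior earns 37.
High-quality: elaborate interior gives 64 − 5 = 59; plain interior gives 37 − 7 = 30. No deviation. ✓
Low-quality: plain interior gives 37 − 7 = 30; elaborate interior gives 64 − 18 = 46. Would deviate. ✗

No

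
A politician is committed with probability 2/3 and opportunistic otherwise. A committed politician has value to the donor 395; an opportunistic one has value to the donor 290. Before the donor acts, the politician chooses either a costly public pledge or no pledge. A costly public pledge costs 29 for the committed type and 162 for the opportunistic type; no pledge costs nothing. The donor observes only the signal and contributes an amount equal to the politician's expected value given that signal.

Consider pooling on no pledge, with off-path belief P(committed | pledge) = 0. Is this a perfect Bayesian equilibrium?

Yes

On the equilibrium path (no pledge) the donor holds the prior 2/3 and pays 2/3·395 + 1/3·290 = 360. Off-path (pledge) belief 0 gives 0·395 + 1·290 = 290.
Committed: no pledge gives 360 − 0 = 360; pledge gives 290 − 29 = 261. Stays. ✓
Opportunistic: no pledge gives 360 − 0 = 360; pledge gives 290 − 162 = 128. Stays. ✓
Beliefs are Bayes-consistent on-path and both types best-respond.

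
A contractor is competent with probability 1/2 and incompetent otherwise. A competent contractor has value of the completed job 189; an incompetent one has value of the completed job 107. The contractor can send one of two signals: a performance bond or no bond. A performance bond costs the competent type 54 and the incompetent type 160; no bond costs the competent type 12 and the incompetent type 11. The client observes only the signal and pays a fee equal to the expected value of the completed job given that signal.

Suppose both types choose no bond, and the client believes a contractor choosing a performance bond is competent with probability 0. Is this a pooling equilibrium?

Yes

At the pooled signal (no bond) the client holds the prior 1/2 and pays 1/2·189 + 1/2·107 = 148. Off-path (bond) belief 0 gives 0·189 + 1·107 = 107.
Competent: no bond gives 148 − 12 = 136; bond gives 107 − 54 = 53. Stays. ✓
Incompetent: no bond gives 148 − 11 = 137; bond gives 107 − 160 = -53. Stays. ✓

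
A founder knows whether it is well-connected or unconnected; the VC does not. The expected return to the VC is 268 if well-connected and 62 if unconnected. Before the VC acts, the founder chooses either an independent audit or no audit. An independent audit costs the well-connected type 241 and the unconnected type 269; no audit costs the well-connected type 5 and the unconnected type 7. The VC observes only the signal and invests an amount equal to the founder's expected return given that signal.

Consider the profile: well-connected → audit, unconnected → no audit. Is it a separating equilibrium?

No

If types separate, audit earns payment 268 and no audit earns 62.
Well-connected: audit gives 268 − 241 = 27; no audit gives 62 − 5 = 57. Would deviate. ✗
Unconnected: no audit gives 62 − 7 = 55; audit gives 268 − 269 = -1. No deviation. ✓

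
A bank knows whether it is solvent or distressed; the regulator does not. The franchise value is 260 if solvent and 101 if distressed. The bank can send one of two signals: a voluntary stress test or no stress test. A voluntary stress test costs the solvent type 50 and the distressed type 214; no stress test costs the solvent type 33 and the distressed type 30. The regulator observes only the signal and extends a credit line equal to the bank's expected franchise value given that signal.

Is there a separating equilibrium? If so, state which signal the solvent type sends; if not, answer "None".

Try solvent → stress test, distressed → no stress test:
  Under separation the regulator infers type exactly: stress test → solvent (pays 260), no stress test → distressed (pays 101).
  Solvent: stress test gives 260 − 50 = 210; no stress test gives 101 − 33 = 68. No deviation. ✓
  Distressed: no stress test gives 101 − 30 = 71; stress test gives 260 − 214 = 46. No deviation. ✓
Both hold — the solvent type sends stress test.

stress test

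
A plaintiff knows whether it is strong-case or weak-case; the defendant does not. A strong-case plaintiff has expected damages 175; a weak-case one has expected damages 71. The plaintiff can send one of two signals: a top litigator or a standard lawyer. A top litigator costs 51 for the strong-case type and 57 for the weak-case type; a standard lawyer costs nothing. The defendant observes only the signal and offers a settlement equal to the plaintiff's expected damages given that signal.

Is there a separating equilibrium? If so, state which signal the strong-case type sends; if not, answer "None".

Try strong-case → top litigator, weak-case → standard lawyer:
  If types separate, top litigator earns payment 175 and standard lawyer earns 71.
  Strong-case: top litigator gives 175 − 51 = 124; standard lawyer gives 71 − 0 = 71. No deviation. ✓
  Weak-case: standard lawyer gives 71 − 0 = 71; top litigator gives 175 − 57 = 118. Would deviate. ✗
Try strong-case → standard lawyer, weak-case → top litigator:
  If types separate, standard lawyer earns payment 175 and top litigator earns 71.
  Strong-case: standard lawyer gives 175 − 0 = 175; top litigator gives 71 − 51 = 20. No deviation. ✓
  Weak-case: top litigator gives 71 − 57 = 14; standard lawyer gives 175 − 0 = 175. Would deviate. ✗
Neither assignment is incentive-compatible.

None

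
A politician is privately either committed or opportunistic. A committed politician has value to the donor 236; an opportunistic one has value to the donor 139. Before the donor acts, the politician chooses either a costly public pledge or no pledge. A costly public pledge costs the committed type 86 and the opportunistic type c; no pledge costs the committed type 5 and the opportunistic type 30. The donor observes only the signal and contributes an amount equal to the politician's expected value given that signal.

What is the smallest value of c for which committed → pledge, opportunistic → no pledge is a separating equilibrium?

127

Under separation: pledge → committed (pays 236); no pledge → opportunistic (pays 139).
Committed: 236 − 86 = 150 ≥ 139 − 5 = 134. Holds regardless of c. ✓
Opportunistic: 139 − 30 ≥ 236 − c, so c ≥ 236 − 109 = 127.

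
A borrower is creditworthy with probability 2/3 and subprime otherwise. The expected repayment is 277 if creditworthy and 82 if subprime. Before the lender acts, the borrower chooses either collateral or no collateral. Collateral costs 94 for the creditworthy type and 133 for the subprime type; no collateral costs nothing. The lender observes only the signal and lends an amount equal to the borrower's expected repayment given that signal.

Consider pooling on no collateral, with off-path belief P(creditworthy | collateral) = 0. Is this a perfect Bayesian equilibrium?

On the equilibrium path (no collateral) the lender holds the prior 2/3 and pays 2/3·277 + 1/3·82 = 212. Off-path (collateral) belief 0 gives 0·277 + 1·82 = 82.
Creditworthy: no collateral gives 212 − 0 = 212; collateral gives 82 − 94 = -12. Stays. ✓
Subprime: no collateral gives 212 − 0 = 212; collateral gives 82 − 133 = -51. Stays. ✓
Beliefs are Bayes-consistent on-path and both types best-respond.

Yes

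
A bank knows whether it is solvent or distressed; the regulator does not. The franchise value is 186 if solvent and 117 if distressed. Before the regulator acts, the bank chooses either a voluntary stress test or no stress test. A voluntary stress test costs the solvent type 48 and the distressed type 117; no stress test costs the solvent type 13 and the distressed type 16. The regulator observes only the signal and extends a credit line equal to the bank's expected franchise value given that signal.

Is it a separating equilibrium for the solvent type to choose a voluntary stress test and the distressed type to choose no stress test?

Under separation the regulator infers type exactly: stress test → solvent (pays 186), no stress test → distressed (pays 117).
Solvent: stress test gives 186 − 48 = 138; no stress test gives 117 − 13 = 104. No deviation. ✓
Distressed: no stress test gives 117 − 16 = 101; stress test gives 186 − 117 = 69. No deviation. ✓
Both incentive constraints hold.

Yes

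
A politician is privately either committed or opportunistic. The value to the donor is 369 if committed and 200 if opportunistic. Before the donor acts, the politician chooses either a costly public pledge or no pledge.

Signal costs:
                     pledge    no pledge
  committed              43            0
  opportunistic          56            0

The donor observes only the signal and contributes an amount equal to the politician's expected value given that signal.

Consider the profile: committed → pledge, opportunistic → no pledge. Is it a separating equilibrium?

No

If types separate, pledge earns payment 369 and no pledge earns 200.
Committed: pledge gives 369 − 43 = 326; no pledge gives 200 − 0 = 200. No deviation. ✓
Opportunistic: no pledge gives 200 − 0 = 200; pledge gives 369 − 56 = 313. Would deviate. ✗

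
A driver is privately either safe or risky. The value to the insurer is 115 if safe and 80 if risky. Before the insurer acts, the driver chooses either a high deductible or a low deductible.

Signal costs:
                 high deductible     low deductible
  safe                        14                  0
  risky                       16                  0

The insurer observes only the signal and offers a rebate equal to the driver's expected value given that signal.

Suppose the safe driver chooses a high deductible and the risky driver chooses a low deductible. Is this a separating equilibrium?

No

Under separation the insurer infers type exactly: high deductible → safe (pays 115), low deductible → risky (pays 80).
Safe: high deductible gives 115 − 14 = 101; low deductible gives 80 − 0 = 80. No deviation. ✓
Risky: low deductible gives 80 − 0 = 80; high deductible gives 115 − 16 = 99. Would deviate. ✗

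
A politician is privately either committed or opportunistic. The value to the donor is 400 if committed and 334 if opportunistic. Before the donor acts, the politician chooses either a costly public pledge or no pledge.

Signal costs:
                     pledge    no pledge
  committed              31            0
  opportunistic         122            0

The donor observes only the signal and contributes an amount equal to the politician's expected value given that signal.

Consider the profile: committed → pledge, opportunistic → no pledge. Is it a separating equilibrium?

Yes

If types separate, pledge earns payment 400 and no pledge earns 334.
Committed: pledge gives 400 − 31 = 369; no pledge gives 334 − 0 = 334. No deviation. ✓
Opportunistic: no pledge gives 334 − 0 = 334; pledge gives 400 − 122 = 278. No deviation. ✓
Neither type gains from mimicking the other.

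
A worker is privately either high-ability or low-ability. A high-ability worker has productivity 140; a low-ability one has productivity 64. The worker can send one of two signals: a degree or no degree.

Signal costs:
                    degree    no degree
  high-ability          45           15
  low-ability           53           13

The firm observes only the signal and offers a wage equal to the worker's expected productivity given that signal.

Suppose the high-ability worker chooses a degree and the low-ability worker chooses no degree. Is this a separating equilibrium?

No

Under separation the firm infers type exactly: degree → high-ability (pays 140), no degree → low-ability (pays 64).
High-ability: degree gives 140 − 45 = 95; no degree gives 64 − 15 = 49. No deviation. ✓
Low-ability: no degree gives 64 − 13 = 51; degree gives 140 − 53 = 87. Would deviate. ✗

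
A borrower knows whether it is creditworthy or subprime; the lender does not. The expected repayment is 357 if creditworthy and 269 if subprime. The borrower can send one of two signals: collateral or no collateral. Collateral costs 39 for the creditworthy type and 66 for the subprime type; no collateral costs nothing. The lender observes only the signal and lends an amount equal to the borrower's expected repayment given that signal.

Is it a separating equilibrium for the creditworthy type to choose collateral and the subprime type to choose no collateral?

If types separate, collateral earns payment 357 and no collateral earns 269.
Creditworthy: collateral gives 357 − 39 = 318; no collateral gives 269 − 0 = 269. No deviation. ✓
Subprime: no collateral gives 269 − 0 = 269; collateral gives 357 − 66 = 291. Would deviate. ✗

No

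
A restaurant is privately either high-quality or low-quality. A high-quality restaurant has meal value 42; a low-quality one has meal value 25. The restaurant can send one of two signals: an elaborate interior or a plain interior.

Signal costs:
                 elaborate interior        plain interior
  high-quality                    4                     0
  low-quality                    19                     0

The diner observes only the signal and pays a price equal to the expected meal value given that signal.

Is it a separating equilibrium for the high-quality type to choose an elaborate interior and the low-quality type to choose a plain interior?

Yes

Under separation the diner infers type exactly: elaborate interior → high-quality (pays 42), plain interior → low-quality (pays 25).
High-quality: elaborate interior gives 42 − 4 = 38; plain interior gives 25 − 0 = 25. No deviation. ✓
Low-quality: plain interior gives 25 − 0 = 25; elaborate interior gives 42 − 19 = 23. No deviation. ✓
Both incentive constraints hold.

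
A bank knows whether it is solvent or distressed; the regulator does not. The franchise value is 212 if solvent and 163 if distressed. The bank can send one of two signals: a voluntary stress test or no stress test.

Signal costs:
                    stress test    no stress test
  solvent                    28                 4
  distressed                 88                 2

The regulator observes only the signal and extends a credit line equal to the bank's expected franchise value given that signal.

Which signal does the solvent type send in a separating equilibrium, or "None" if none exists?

stress test

Try solvent → stress test, distressed → no stress test:
  If types separate, stress test earns payment 212 and no stress test earns 163.
  Solvent: stress test gives 212 − 28 = 184; no stress test gives 163 − 4 = 159. No deviation. ✓
  Distressed: no stress test gives 163 − 2 = 161; stress test gives 212 − 88 = 124. No deviation. ✓
Both hold — the solvent type sends stress test.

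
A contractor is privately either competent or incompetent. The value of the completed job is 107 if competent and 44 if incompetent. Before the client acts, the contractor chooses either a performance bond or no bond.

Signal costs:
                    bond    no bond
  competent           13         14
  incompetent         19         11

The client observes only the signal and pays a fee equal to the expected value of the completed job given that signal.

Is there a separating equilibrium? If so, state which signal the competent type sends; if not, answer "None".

None

Try competent → bond, incompetent → no bond:
  Under separation the client infers type exactly: bond → competent (pays 107), no bond → incompetent (pays 44).
  Competent: bond gives 107 − 13 = 94; no bond gives 44 − 14 = 30. No deviation. ✓
  Incompetent: no bond gives 44 − 11 = 33; bond gives 107 − 19 = 88. Would deviate. ✗
Try competent → no bond, incompetent → bond:
  Under separation the client infers type exactly: no bond → competent (pays 107), bond → incompetent (pays 44).
  Competent: no bond gives 107 − 14 = 93; bond gives 44 − 13 = 31. No deviation. ✓
  Incompetent: bond gives 44 − 19 = 25; no bond gives 107 − 11 = 96. Would deviate. ✗
Neither assignment is incentive-compatible.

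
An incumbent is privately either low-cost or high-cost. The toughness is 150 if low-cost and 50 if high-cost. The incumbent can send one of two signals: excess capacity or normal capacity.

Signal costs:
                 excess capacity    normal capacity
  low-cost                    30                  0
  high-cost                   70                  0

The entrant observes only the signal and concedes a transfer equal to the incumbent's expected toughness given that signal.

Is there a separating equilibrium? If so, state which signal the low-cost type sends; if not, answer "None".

None

Try low-cost → excess capacity, high-cost → normal capacity:
  Under separation the entrant infers type exactly: excess capacity → low-cost (pays 150), normal capacity → high-cost (pays 50).
  Low-cost: excess capacity gives 150 − 30 = 120; normal capacity gives 50 − 0 = 50. No deviation. ✓
  High-cost: normal capacity gives 50 − 0 = 50; excess capacity gives 150 − 70 = 80. Would deviate. ✗
Try low-cost → normal capacity, high-cost → excess capacity:
  Under separation the entrant infers type exactly: normal capacity → low-cost (pays 150), excess capacity → high-cost (pays 50).
  Low-cost: normal capacity gives 150 − 0 = 150; excess capacity gives 50 − 30 = 20. No deviation. ✓
  High-cost: excess capacity gives 50 − 70 = -20; normal capacity gives 150 − 0 = 150. Would deviate. ✗
Neither assignment is incentive-compatible.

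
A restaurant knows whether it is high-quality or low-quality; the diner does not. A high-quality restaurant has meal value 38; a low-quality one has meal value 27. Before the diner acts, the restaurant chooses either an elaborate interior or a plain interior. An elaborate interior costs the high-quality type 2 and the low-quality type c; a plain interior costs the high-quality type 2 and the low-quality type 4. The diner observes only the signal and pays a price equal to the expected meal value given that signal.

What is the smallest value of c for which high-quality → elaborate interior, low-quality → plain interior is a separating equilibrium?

15

Under separation: elaborate interior → high-quality (pays 38); plain interior → low-quality (pays 27).
High-quality: 38 − 2 = 36 ≥ 27 − 2 = 25. Holds regardless of c. ✓
Low-quality: 27 − 4 ≥ 38 − c, so c ≥ 38 − 23 = 15.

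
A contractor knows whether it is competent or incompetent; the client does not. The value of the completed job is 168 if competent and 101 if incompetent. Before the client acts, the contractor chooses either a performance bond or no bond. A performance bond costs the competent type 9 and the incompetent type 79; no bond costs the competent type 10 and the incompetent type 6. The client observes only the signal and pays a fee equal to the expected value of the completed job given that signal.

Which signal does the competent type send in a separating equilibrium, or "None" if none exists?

bond

Try competent → bond, incompetent → no bond:
  If types separate, bond earns payment 168 and no bond earns 101.
  Competent: bond gives 168 − 9 = 159; no bond gives 101 − 10 = 91. No deviation. ✓
  Incompetent: no bond gives 101 − 6 = 95; bond gives 168 − 79 = 89. No deviation. ✓
Both hold — the competent type sends bond.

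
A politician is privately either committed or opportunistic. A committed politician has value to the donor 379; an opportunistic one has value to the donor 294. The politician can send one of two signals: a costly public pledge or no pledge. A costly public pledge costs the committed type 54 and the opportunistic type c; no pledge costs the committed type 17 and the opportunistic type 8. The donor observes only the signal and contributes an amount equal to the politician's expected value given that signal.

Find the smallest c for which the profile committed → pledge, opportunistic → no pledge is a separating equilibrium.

Under separation: pledge → committed (pays 379); no pledge → opportunistic (pays 294).
Committed: 379 − 54 = 325 ≥ 294 − 17 = 277. Holds regardless of c. ✓
Opportunistic: 294 − 8 ≥ 379 − c, so c ≥ 379 − 286 = 93.

93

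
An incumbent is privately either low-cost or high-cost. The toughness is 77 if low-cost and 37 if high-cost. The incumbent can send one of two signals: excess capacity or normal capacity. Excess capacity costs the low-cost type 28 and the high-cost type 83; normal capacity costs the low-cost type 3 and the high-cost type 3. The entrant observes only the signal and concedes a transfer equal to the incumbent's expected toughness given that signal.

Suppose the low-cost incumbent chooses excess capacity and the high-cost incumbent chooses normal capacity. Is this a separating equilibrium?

Under separation the entrant infers type exactly: excess capacity → low-cost (pays 77), normal capacity → high-cost (pays 37).
Low-cost: excess capacity gives 77 − 28 = 49; normal capacity gives 37 − 3 = 34. No deviation. ✓
High-cost: normal capacity gives 37 − 3 = 34; excess capacity gives 77 − 83 = -6. No deviation. ✓
Neither type gains from mimicking the other.

Yes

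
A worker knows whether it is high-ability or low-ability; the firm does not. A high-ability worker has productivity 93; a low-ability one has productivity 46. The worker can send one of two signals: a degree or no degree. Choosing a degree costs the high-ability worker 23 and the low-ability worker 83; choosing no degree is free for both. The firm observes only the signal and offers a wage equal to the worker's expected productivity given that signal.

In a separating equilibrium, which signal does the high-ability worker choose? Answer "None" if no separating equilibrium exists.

degree

Try high-ability → degree, low-ability → no degree:
  Under separation the firm infers type exactly: degree → high-ability (pays 93), no degree → low-ability (pays 46).
  High-ability: degree gives 93 − 23 = 70; no degree gives 46 − 0 = 46. No deviation. ✓
  Low-ability: no degree gives 46 − 0 = 46; degree gives 93 − 83 = 10. No deviation. ✓
Both hold — the high-ability type sends degree.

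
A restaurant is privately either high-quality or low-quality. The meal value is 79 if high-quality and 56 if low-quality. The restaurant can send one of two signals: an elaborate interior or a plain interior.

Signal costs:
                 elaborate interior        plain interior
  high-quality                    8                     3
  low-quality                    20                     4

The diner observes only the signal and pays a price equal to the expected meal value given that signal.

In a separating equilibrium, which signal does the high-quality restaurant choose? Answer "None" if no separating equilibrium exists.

None

Try high-quality → elaborate interior, low-quality → plain interior:
  Under separation the diner infers type exactly: elaborate interior → high-quality (pays 79), plain interior → low-quality (pays 56).
  High-quality: elaborate interior gives 79 − 8 = 71; plain interior gives 56 − 3 = 53. No deviation. ✓
  Low-quality: plain interior gives 56 − 4 = 52; elaborate interior gives 79 − 20 = 59. Would deviate. ✗
Try high-quality → plain interior, low-quality → elaborate interior:
  Under separation the diner infers type exactly: plain interior → high-quality (pays 79), elaborate interior → low-quality (pays 56).
  High-quality: plain interior gives 79 − 3 = 76; elaborate interior gives 56 − 8 = 48. No deviation. ✓
  Low-quality: elaborate interior gives 56 − 20 = 36; plain interior gives 79 − 4 = 75. Would deviate. ✗
Neither assignment is incentive-compatible.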